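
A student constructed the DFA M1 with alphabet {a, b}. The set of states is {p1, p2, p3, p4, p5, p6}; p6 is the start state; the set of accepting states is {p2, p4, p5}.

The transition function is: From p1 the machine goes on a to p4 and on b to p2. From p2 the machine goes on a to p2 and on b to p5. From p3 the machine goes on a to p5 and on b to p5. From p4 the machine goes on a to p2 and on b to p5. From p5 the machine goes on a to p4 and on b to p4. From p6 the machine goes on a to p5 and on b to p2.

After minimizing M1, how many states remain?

2

States {p1,p3} cannot be reached from the start state, so discard them.
Start with accepting vs non-accepting: {p2,p4,p5} | {p6}.
No further refinement is possible. Final partition (2 blocks): {p2,p4,p5} | {p6}.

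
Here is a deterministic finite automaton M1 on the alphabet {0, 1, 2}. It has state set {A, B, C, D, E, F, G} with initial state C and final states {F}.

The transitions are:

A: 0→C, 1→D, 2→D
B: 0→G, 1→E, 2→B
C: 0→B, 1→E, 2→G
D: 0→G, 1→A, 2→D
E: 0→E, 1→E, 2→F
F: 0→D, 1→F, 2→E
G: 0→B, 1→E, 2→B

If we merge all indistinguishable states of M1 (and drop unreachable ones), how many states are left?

All states are reachable from the start state.
P0 = {F} | {A,B,C,D,E,G}.
On input 2, block {A,B,C,D,E,G} splits into {A,B,C,D,G} and {E}.
Refine {A,B,C,D,G} on symbol 1: members go to different blocks, giving {B,C,G} and {A,D}.
The partition is now stable with 4 blocks: {F} | {B,C,G} | {E} | {A,D}.

4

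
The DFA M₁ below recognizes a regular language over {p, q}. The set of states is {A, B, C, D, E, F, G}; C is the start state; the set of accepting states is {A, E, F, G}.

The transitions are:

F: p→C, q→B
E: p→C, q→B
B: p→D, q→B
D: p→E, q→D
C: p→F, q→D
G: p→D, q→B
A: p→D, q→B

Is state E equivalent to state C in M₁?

Reachable states from the start: {B,C,D,E,F}. Unreachable: {A,G} — drop them.
Start with accepting vs non-accepting: {E,F} | {B,C,D}.
Split {B,C,D} by δ(·,p) → {C,D} and {B}.
The partition is now stable with 3 blocks: {E,F} | {C,D} | {B}.
E and C end up in different blocks, so they are distinguishable. For instance, the string 'ε' is accepted from only E.

No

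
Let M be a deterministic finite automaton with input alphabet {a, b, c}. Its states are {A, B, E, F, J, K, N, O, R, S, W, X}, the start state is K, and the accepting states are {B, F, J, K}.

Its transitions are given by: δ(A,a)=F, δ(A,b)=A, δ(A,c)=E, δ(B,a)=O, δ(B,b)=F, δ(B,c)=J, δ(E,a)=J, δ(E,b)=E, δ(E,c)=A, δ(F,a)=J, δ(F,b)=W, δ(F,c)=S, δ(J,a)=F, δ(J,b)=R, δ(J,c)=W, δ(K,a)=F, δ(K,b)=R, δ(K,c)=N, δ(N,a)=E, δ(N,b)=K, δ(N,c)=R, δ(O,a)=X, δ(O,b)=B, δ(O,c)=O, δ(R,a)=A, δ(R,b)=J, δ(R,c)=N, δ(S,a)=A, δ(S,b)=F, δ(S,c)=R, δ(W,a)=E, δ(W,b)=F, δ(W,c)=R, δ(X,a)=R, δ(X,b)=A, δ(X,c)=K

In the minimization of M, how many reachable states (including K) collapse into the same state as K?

First remove the unreachable states {B,O,X}; 9 states remain.
P0 = {F,J,K} | {A,E,N,R,S,W}.
On input a, block {A,E,N,R,S,W} splits into {N,R,S,W} and {A,E}.
The partition is now stable with 3 blocks: {F,J,K} | {N,R,S,W} | {A,E}.
The equivalence class containing K is {F,J,K}, of size 3.

3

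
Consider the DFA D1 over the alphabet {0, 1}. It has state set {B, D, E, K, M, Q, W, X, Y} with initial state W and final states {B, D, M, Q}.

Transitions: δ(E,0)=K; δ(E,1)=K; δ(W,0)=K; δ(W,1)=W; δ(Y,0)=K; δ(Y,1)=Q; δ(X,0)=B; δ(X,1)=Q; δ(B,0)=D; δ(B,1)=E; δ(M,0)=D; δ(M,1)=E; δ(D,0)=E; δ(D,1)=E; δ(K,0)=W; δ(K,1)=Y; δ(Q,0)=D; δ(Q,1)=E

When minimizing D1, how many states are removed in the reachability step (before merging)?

Starting at W and following transitions, the reachable set is {D, E, K, Q, W, Y}. That leaves B, M, X unreachable — 3 in total.

3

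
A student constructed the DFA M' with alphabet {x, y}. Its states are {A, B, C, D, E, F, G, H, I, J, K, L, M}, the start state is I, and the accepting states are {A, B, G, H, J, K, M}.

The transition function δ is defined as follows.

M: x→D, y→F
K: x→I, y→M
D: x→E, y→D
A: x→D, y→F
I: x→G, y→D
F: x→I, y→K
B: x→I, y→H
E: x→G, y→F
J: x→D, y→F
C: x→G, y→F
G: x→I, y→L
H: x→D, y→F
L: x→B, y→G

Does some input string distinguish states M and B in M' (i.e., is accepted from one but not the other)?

States {A,C,J} cannot be reached from the start state, so discard them.
Initial partition by acceptance: {B,G,H,K,M} | {D,E,F,I,L}.
Refine {B,G,H,K,M} on symbol y: members go to different blocks, giving {G,H,M} and {B,K}.
Split {D,E,F,I,L} by δ(·,x) → {D,F} and {E,I} and {L}.
Split {G,H,M} by δ(·,x) → {H,M} and {G}.
Refine {D,F} on symbol y: members go to different blocks, giving {D} and {F}.
Refine {E,I} on symbol y: members go to different blocks, giving {E} and {I}.
The partition is now stable with 8 blocks: {H,M} | {D} | {B,K} | {E} | {L} | {G} | {F} | {I}.
M and B end up in different blocks, so they are distinguishable. For instance, the string 'y' is accepted from only B.

Yes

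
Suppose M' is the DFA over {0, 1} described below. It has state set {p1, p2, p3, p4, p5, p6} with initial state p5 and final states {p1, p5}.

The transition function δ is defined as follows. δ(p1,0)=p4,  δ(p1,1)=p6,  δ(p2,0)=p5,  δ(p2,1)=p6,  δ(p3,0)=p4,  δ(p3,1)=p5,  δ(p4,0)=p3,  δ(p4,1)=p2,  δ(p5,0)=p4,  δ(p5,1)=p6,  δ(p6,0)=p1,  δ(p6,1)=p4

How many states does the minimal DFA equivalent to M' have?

Initial partition by acceptance: {p1,p5} | {p2,p3,p4,p6}.
On input 0, block {p2,p3,p4,p6} splits into {p2,p6} and {p3,p4}.
On input 1, block {p2,p6} splits into {p2} and {p6}.
Split {p3,p4} by δ(·,1) → {p3} and {p4}.
The partition is now stable with 5 blocks: {p1,p5} | {p2} | {p3} | {p6} | {p4}.

5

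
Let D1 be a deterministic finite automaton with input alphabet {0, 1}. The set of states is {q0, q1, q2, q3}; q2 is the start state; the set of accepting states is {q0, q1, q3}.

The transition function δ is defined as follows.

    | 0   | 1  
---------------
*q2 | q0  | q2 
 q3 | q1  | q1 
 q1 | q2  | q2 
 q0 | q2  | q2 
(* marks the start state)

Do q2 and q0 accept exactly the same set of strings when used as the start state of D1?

First remove the unreachable states {q1,q3}; 2 states remain.
Start with accepting vs non-accepting: {q0} | {q2}.
Stable partition: {q0} | {q2} — 2 equivalence classes.
q2 and q0 end up in different blocks, so they are distinguishable. For instance, the string 'ε' is accepted from only q0.

No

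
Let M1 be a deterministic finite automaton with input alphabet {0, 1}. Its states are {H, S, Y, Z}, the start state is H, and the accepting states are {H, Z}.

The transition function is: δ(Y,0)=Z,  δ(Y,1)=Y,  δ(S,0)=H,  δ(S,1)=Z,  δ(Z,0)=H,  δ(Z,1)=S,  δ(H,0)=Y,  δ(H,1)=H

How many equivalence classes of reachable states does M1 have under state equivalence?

4

Every state is reachable, so we keep all 4.
P0 = {H,Z} | {S,Y}.
Split {H,Z} by δ(·,0) → {Z} and {H}.
On input 0, block {S,Y} splits into {S} and {Y}.
The partition is now stable with 4 blocks: {Z} | {S} | {H} | {Y}.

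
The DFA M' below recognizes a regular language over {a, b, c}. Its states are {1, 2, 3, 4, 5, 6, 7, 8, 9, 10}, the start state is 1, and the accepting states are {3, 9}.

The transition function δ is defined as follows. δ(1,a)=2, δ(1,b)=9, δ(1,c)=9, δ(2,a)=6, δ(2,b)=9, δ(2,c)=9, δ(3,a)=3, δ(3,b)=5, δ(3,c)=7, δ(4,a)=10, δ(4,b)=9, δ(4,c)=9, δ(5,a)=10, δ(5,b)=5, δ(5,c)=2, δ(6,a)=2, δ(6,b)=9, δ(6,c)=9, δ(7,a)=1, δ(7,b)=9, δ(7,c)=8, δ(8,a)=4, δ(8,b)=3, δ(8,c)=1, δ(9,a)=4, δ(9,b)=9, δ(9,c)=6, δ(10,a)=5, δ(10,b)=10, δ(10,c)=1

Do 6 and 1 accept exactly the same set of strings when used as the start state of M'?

First remove the unreachable states {3,7,8}; 7 states remain.
Start with accepting vs non-accepting: {9} | {1,2,4,5,6,10}.
Refine {1,2,4,5,6,10} on symbol b: members go to different blocks, giving {1,2,4,6} and {5,10}.
On input a, block {1,2,4,6} splits into {1,2,6} and {4}.
The partition is now stable with 4 blocks: {9} | {1,2,6} | {5,10} | {4}.
6 and 1 lie in the same block of the stable partition, so they are equivalent — no string distinguishes them.

Yes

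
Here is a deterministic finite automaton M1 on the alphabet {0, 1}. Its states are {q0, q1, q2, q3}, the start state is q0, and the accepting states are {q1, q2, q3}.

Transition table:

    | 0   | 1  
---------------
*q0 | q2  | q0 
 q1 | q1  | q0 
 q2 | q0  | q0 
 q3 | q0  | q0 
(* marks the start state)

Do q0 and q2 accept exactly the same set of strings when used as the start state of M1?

No

First remove the unreachable states {q1,q3}; 2 states remain.
P0 = {q2} | {q0}.
No further refinement is possible. Final partition (2 blocks): {q2} | {q0}.
q0 and q2 end up in different blocks, so they are distinguishable. For instance, the string 'ε' is accepted from only q2.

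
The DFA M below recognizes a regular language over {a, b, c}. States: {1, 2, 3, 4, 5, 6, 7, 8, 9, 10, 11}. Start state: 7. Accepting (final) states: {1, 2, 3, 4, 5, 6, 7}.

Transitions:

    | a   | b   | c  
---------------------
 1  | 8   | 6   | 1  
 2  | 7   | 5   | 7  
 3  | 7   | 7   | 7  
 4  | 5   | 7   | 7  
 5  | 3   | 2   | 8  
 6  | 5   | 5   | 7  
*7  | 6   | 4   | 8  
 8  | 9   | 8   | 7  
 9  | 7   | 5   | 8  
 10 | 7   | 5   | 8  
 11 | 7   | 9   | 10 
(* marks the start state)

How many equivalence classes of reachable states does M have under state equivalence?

4

Reachable states from the start: {2,3,4,5,6,7,8,9}. Unreachable: {1,10,11} — drop them.
Start with accepting vs non-accepting: {2,3,4,5,6,7} | {8,9}.
On input c, block {2,3,4,5,6,7} splits into {2,3,4,6} and {5,7}.
Refine {8,9} on symbol a: members go to different blocks, giving {8} and {9}.
Stable partition: {2,3,4,6} | {8} | {5,7} | {9} — 4 equivalence classes.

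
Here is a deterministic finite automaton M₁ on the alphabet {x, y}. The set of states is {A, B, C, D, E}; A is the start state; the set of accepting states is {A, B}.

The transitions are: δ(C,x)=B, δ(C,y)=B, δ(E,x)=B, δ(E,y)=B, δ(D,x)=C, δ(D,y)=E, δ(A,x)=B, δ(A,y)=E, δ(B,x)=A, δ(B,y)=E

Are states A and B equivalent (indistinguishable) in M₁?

Yes

Reachable states from the start: {A,B,E}. Unreachable: {C,D} — drop them.
P0 = {A,B} | {E}.
No further refinement is possible. Final partition (2 blocks): {A,B} | {E}.
A and B lie in the same block of the stable partition, so they are equivalent — no string distinguishes them.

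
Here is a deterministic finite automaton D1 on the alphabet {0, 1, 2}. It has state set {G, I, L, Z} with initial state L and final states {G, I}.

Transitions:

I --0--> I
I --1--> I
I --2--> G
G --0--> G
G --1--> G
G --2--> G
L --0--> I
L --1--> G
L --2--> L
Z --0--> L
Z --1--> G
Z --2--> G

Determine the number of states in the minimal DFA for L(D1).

Reachable states from the start: {G,I,L}. Unreachable: {Z} — drop them.
Start with accepting vs non-accepting: {G,I} | {L}.
Stable partition: {G,I} | {L} — 2 equivalence classes.

2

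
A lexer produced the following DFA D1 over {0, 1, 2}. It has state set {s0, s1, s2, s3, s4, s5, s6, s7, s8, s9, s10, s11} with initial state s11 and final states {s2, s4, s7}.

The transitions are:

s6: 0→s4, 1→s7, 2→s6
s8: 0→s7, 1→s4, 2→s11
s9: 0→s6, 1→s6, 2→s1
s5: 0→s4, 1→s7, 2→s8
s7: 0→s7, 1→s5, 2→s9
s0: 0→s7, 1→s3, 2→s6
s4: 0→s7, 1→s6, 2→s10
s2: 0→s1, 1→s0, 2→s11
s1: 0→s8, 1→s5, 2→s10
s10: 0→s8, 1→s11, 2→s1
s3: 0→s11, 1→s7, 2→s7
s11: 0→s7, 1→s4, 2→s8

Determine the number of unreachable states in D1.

BFS from s11 reaches {s1, s4, s5, s6, s7, s8, s9, s10, s11}; the 3 state(s) s0, s2, s3 are never visited.

3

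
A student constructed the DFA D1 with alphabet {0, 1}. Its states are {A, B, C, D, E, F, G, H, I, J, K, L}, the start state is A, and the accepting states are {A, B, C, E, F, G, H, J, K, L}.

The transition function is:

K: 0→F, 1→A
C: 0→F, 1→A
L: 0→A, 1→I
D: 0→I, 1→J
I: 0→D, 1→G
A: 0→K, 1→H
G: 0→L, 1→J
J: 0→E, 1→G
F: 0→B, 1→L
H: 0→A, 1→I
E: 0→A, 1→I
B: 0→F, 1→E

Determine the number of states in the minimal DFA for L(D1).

States {C} cannot be reached from the start state, so discard them.
Initial partition by acceptance: {A,B,E,F,G,H,J,K,L} | {D,I}.
On input 1, block {A,B,E,F,G,H,J,K,L} splits into {A,B,F,G,J,K} and {E,H,L}.
Split {A,B,F,G,J,K} by δ(·,0) → {A,B,F,K} and {G,J}.
Split {A,B,F,K} by δ(·,1) → {A,B,F} and {K}.
Split {A,B,F} by δ(·,0) → {B,F} and {A}.
The partition is now stable with 6 blocks: {B,F} | {D,I} | {E,H,L} | {G,J} | {K} | {A}.

6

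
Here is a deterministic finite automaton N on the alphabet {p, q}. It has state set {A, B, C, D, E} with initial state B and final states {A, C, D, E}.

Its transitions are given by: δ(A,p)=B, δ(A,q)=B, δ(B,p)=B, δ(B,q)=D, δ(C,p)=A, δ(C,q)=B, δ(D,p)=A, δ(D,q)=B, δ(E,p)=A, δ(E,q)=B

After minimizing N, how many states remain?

States {C,E} cannot be reached from the start state, so discard them.
Initial partition by acceptance: {A,D} | {B}.
On input p, block {A,D} splits into {A} and {D}.
Stable partition: {A} | {B} | {D} — 3 equivalence classes.

3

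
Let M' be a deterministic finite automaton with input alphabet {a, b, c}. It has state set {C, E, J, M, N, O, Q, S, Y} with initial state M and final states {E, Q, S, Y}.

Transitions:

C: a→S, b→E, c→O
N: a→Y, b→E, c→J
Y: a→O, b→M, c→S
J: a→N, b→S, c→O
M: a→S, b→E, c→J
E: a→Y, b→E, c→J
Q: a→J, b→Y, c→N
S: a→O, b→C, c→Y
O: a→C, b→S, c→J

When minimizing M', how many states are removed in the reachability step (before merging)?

1

No path from M leads to Q; the other 8 states are all reachable.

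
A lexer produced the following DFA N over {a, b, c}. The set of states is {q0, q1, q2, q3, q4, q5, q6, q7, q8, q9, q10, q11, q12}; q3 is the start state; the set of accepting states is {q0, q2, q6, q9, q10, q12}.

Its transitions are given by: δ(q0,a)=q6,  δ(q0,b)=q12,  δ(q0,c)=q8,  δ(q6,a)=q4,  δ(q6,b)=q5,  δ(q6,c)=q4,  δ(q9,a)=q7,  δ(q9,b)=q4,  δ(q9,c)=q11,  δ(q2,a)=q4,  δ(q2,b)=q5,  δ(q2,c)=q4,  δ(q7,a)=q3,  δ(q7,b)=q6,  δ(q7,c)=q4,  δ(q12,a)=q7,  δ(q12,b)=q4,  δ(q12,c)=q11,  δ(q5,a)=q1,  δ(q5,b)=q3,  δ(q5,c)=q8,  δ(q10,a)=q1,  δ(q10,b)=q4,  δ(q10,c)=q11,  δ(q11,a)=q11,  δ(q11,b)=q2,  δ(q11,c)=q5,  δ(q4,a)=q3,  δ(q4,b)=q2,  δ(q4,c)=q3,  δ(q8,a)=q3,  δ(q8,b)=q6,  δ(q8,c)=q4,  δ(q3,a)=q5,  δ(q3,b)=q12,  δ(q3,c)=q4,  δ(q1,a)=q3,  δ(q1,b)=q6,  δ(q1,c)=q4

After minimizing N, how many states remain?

7

First remove the unreachable states {q0,q9,q10}; 10 states remain.
Start with accepting vs non-accepting: {q2,q6,q12} | {q1,q3,q4,q5,q7,q8,q11}.
On input b, block {q1,q3,q4,q5,q7,q8,q11} splits into {q1,q3,q4,q7,q8,q11} and {q5}.
Refine {q2,q6,q12} on symbol b: members go to different blocks, giving {q2,q6} and {q12}.
Split {q1,q3,q4,q7,q8,q11} by δ(·,a) → {q1,q4,q7,q8,q11} and {q3}.
Split {q1,q4,q7,q8,q11} by δ(·,a) → {q1,q4,q7,q8} and {q11}.
Split {q1,q4,q7,q8} by δ(·,c) → {q1,q7,q8} and {q4}.
The partition is now stable with 7 blocks: {q2,q6} | {q1,q7,q8} | {q5} | {q12} | {q3} | {q11} | {q4}.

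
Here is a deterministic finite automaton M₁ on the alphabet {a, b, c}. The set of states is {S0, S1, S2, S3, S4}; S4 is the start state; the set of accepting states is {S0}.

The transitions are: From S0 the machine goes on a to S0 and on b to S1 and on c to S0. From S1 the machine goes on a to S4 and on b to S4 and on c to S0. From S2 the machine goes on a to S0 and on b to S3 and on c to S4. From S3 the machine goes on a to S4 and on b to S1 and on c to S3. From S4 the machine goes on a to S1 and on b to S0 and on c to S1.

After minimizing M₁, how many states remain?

3

Reachable states from the start: {S0,S1,S4}. Unreachable: {S2,S3} — drop them.
Initial partition by acceptance: {S0} | {S1,S4}.
Refine {S1,S4} on symbol b: members go to different blocks, giving {S1} and {S4}.
The partition is now stable with 3 blocks: {S0} | {S1} | {S4}.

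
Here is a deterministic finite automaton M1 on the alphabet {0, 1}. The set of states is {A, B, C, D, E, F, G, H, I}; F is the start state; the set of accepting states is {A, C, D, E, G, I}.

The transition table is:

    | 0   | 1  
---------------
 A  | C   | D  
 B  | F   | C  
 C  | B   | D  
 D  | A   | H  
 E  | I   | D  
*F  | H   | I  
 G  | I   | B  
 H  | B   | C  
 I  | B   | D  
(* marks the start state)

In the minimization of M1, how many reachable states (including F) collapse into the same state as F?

3

States {E,G} cannot be reached from the start state, so discard them.
Start with accepting vs non-accepting: {A,C,D,I} | {B,F,H}.
Refine {A,C,D,I} on symbol 0: members go to different blocks, giving {A,D} and {C,I}.
On input 0, block {A,D} splits into {A} and {D}.
Stable partition: {A} | {B,F,H} | {C,I} | {D} — 4 equivalence classes.
The equivalence class containing F is {B,F,H}, of size 3.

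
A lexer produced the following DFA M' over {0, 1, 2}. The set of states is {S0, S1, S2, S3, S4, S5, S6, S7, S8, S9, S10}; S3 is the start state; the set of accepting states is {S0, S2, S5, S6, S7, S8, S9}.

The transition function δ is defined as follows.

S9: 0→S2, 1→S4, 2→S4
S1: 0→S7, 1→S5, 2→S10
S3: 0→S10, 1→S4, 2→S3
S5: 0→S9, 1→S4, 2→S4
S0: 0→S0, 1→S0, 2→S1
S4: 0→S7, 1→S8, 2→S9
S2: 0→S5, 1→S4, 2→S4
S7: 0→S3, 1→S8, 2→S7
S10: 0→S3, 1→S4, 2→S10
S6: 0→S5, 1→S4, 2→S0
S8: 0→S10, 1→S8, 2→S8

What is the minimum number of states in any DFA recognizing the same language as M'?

4

States {S0,S1,S6} cannot be reached from the start state, so discard them.
Start with accepting vs non-accepting: {S2,S5,S7,S8,S9} | {S3,S4,S10}.
On input 0, block {S2,S5,S7,S8,S9} splits into {S2,S5,S9} and {S7,S8}.
Refine {S3,S4,S10} on symbol 0: members go to different blocks, giving {S3,S10} and {S4}.
Stable partition: {S2,S5,S9} | {S3,S10} | {S7,S8} | {S4} — 4 equivalence classes.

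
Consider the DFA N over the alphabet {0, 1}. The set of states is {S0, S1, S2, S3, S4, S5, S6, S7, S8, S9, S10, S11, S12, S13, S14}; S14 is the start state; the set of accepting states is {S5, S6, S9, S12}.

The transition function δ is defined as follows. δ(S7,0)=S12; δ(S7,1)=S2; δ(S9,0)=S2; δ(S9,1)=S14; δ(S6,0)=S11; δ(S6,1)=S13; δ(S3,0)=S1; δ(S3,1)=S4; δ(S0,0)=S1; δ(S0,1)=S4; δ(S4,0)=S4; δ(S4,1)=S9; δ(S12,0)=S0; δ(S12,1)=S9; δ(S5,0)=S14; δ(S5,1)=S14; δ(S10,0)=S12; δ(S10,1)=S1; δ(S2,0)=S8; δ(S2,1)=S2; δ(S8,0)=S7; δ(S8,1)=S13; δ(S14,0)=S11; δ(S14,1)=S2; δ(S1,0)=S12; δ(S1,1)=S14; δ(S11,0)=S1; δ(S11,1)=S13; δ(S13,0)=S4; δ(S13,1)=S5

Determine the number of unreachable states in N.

BFS from S14 reaches {S0, S1, S2, S4, S5, S7, S8, S9, S11, S12, S13, S14}; the 3 state(s) S3, S6, S10 are never visited.

3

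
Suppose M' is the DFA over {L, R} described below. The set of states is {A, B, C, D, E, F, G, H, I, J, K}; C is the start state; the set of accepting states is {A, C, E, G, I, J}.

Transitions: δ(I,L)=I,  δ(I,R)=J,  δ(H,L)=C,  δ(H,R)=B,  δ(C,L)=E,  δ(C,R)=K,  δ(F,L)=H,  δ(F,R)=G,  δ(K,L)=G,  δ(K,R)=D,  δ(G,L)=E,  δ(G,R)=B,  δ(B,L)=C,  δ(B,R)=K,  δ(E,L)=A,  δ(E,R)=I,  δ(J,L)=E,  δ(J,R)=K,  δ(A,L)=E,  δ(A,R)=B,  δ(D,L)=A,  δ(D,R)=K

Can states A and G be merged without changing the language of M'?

First remove the unreachable states {F,H}; 9 states remain.
Start with accepting vs non-accepting: {A,C,E,G,I,J} | {B,D,K}.
Split {A,C,E,G,I,J} by δ(·,R) → {A,C,G,J} and {E,I}.
Refine {E,I} on symbol L: members go to different blocks, giving {E} and {I}.
The partition is now stable with 4 blocks: {A,C,G,J} | {B,D,K} | {E} | {I}.
A and G lie in the same block of the stable partition, so they are equivalent — no string distinguishes them.

Yes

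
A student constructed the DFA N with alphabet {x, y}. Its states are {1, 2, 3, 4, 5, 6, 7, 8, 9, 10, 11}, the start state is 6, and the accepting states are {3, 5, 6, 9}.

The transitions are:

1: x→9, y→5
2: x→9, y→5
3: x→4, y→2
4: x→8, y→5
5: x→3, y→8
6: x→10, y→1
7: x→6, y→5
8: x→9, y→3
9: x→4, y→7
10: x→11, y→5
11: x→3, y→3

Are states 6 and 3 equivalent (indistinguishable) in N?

Yes

All states are reachable from the start state.
P0 = {3,5,6,9} | {1,2,4,7,8,10,11}.
Refine {3,5,6,9} on symbol x: members go to different blocks, giving {3,6,9} and {5}.
Refine {1,2,4,7,8,10,11} on symbol x: members go to different blocks, giving {1,2,7,8,11} and {4,10}.
Refine {1,2,7,8,11} on symbol y: members go to different blocks, giving {1,2,7} and {8,11}.
The partition is now stable with 5 blocks: {3,6,9} | {1,2,7} | {5} | {4,10} | {8,11}.
6 and 3 lie in the same block of the stable partition, so they are equivalent — no string distinguishes them.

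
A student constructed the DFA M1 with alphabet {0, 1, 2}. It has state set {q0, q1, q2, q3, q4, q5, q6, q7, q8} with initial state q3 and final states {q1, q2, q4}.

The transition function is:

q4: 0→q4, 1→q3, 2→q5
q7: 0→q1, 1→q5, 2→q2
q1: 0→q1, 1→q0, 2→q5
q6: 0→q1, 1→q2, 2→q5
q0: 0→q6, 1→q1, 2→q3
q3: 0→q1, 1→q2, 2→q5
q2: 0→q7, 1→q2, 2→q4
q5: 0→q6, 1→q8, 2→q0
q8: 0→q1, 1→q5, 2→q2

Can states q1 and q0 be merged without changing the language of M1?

All states are reachable from the start state.
Initial partition by acceptance: {q1,q2,q4} | {q0,q3,q5,q6,q7,q8}.
Refine {q1,q2,q4} on symbol 0: members go to different blocks, giving {q1,q4} and {q2}.
Refine {q0,q3,q5,q6,q7,q8} on symbol 0: members go to different blocks, giving {q3,q6,q7,q8} and {q0,q5}.
Split {q1,q4} by δ(·,1) → {q1} and {q4}.
Refine {q3,q6,q7,q8} on symbol 1: members go to different blocks, giving {q3,q6} and {q7,q8}.
Refine {q0,q5} on symbol 1: members go to different blocks, giving {q0} and {q5}.
Stable partition: {q1} | {q3,q6} | {q2} | {q0} | {q4} | {q7,q8} | {q5} — 7 equivalence classes.
q1 and q0 end up in different blocks, so they are distinguishable. For instance, the string 'ε' is accepted from only q1.

No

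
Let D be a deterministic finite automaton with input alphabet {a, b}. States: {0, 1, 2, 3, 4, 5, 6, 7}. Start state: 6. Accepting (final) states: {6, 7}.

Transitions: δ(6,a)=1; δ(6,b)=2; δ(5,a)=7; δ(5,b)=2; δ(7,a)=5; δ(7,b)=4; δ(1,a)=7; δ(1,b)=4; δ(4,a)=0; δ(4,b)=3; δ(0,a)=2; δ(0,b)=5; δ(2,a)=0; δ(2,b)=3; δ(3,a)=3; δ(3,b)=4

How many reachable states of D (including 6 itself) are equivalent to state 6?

2

Initial partition by acceptance: {6,7} | {0,1,2,3,4,5}.
On input a, block {0,1,2,3,4,5} splits into {0,2,3,4} and {1,5}.
Split {0,2,3,4} by δ(·,b) → {2,3,4} and {0}.
Refine {2,3,4} on symbol a: members go to different blocks, giving {2,4} and {3}.
The partition is now stable with 5 blocks: {6,7} | {2,4} | {1,5} | {0} | {3}.
State 6 belongs to the block {6,7}, which has 2 states.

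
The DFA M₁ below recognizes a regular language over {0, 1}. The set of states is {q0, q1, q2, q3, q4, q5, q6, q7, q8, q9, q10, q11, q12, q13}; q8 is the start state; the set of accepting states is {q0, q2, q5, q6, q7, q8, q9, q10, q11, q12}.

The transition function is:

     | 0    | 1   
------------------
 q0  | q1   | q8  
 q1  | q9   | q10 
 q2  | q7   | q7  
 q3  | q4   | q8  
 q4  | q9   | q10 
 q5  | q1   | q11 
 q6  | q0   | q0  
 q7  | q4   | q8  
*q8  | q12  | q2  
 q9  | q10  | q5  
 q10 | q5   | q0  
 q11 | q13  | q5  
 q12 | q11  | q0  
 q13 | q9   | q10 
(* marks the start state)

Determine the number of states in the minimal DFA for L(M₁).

States {q3,q6} cannot be reached from the start state, so discard them.
P0 = {q0,q2,q5,q7,q8,q9,q10,q11,q12} | {q1,q4,q13}.
On input 0, block {q0,q2,q5,q7,q8,q9,q10,q11,q12} splits into {q2,q8,q9,q10,q12} and {q0,q5,q7,q11}.
Split {q2,q8,q9,q10,q12} by δ(·,0) → {q2,q10,q12} and {q8,q9}.
Refine {q0,q5,q7,q11} on symbol 1: members go to different blocks, giving {q0,q7} and {q5,q11}.
On input 0, block {q2,q10,q12} splits into {q10,q12} and {q2}.
On input 1, block {q8,q9} splits into {q8} and {q9}.
No further refinement is possible. Final partition (7 blocks): {q10,q12} | {q1,q4,q13} | {q0,q7} | {q8} | {q5,q11} | {q2} | {q9}.

7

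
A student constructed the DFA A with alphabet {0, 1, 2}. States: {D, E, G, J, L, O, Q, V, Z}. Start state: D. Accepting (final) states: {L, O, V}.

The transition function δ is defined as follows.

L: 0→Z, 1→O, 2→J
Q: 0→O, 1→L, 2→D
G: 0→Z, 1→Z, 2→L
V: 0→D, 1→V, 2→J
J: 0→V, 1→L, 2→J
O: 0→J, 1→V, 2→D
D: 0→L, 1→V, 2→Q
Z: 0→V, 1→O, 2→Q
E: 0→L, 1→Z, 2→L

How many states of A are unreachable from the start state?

2

Starting at D and following transitions, the reachable set is {D, J, L, O, Q, V, Z}. That leaves E, G unreachable — 2 in total.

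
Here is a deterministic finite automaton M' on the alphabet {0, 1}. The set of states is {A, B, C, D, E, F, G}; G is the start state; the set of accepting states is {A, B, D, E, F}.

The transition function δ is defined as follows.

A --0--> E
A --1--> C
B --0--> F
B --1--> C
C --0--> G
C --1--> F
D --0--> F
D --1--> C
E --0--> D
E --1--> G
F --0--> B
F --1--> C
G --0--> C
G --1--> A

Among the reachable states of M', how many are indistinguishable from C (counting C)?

2

Every state is reachable, so we keep all 7.
P0 = {A,B,D,E,F} | {C,G}.
No further refinement is possible. Final partition (2 blocks): {A,B,D,E,F} | {C,G}.
State C belongs to the block {C,G}, which has 2 states.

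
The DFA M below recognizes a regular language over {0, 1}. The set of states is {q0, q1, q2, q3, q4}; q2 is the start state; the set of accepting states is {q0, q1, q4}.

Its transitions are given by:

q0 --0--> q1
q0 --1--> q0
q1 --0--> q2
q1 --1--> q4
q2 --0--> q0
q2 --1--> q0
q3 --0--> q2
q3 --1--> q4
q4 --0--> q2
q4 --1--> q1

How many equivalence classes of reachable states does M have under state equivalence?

3

First remove the unreachable states {q3}; 4 states remain.
P0 = {q0,q1,q4} | {q2}.
Split {q0,q1,q4} by δ(·,0) → {q1,q4} and {q0}.
The partition is now stable with 3 blocks: {q1,q4} | {q2} | {q0}.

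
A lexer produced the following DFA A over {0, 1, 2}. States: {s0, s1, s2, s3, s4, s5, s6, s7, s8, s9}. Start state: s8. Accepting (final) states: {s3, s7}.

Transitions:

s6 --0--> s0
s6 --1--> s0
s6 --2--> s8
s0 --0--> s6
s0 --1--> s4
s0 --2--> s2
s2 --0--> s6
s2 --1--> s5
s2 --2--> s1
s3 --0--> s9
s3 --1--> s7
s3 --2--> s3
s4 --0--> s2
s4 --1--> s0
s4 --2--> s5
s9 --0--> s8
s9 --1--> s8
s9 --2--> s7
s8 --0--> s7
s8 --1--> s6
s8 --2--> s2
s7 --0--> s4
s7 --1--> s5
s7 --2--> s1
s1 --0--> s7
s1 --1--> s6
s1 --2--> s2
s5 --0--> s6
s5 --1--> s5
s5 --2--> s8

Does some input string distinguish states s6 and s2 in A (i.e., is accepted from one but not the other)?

States {s3,s9} cannot be reached from the start state, so discard them.
Start with accepting vs non-accepting: {s7} | {s0,s1,s2,s4,s5,s6,s8}.
Refine {s0,s1,s2,s4,s5,s6,s8} on symbol 0: members go to different blocks, giving {s0,s2,s4,s5,s6} and {s1,s8}.
Split {s0,s2,s4,s5,s6} by δ(·,2) → {s2,s5,s6} and {s0,s4}.
On input 0, block {s2,s5,s6} splits into {s2,s5} and {s6}.
On input 0, block {s0,s4} splits into {s0} and {s4}.
The partition is now stable with 6 blocks: {s7} | {s2,s5} | {s1,s8} | {s0} | {s6} | {s4}.
s6 and s2 end up in different blocks, so they are distinguishable. For instance, the string '020' is accepted from only s2.

Yes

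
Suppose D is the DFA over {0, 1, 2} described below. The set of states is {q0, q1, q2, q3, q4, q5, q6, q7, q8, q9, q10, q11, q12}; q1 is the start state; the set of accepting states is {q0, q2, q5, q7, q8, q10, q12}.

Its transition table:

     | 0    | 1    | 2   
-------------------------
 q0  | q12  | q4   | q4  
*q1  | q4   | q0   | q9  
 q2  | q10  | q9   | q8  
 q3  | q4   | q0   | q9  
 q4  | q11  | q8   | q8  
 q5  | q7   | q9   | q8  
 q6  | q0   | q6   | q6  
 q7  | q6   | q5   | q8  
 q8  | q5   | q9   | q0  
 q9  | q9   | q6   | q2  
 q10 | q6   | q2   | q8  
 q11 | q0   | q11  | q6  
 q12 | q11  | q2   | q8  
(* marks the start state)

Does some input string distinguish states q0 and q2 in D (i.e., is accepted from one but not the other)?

Yes

Reachable states from the start: {q0,q1,q2,q4,q5,q6,q7,q8,q9,q10,q11,q12}. Unreachable: {q3} — drop them.
P0 = {q0,q2,q5,q7,q8,q10,q12} | {q1,q4,q6,q9,q11}.
Split {q0,q2,q5,q7,q8,q10,q12} by δ(·,0) → {q0,q2,q5,q8} and {q7,q10,q12}.
Split {q0,q2,q5,q8} by δ(·,0) → {q0,q2,q5} and {q8}.
On input 2, block {q0,q2,q5} splits into {q2,q5} and {q0}.
Refine {q1,q4,q6,q9,q11} on symbol 0: members go to different blocks, giving {q1,q4,q9} and {q6,q11}.
Split {q1,q4,q9} by δ(·,0) → {q1,q9} and {q4}.
Split {q1,q9} by δ(·,0) → {q1} and {q9}.
Stable partition: {q2,q5} | {q1} | {q7,q10,q12} | {q8} | {q0} | {q6,q11} | {q4} | {q9} — 8 equivalence classes.
q0 and q2 end up in different blocks, so they are distinguishable. For instance, the string '2' is accepted from only q2.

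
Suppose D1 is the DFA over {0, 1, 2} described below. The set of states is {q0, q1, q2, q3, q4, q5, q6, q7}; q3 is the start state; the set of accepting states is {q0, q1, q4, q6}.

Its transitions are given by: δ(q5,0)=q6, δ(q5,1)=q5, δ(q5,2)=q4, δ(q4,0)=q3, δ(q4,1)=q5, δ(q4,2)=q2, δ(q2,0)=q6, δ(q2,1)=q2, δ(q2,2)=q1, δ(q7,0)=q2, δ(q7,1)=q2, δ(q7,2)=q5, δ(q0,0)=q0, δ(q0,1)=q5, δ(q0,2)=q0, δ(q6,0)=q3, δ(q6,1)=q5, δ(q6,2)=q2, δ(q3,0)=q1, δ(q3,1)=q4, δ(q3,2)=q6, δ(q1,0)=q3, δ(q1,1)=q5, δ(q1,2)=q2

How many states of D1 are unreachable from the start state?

BFS from q3 reaches {q1, q2, q3, q4, q5, q6}; the 2 state(s) q0, q7 are never visited.

2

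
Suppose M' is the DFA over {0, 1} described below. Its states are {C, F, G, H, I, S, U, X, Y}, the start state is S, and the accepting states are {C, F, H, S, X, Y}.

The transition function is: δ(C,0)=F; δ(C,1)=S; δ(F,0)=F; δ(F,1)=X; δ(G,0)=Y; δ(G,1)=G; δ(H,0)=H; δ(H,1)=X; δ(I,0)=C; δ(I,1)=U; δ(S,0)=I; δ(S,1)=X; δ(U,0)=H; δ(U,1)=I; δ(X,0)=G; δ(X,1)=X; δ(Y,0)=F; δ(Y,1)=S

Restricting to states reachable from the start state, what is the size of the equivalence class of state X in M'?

2

Every state is reachable, so we keep all 9.
P0 = {C,F,H,S,X,Y} | {G,I,U}.
Refine {C,F,H,S,X,Y} on symbol 0: members go to different blocks, giving {C,F,H,Y} and {S,X}.
Stable partition: {C,F,H,Y} | {G,I,U} | {S,X} — 3 equivalence classes.
The equivalence class containing X is {S,X}, of size 2.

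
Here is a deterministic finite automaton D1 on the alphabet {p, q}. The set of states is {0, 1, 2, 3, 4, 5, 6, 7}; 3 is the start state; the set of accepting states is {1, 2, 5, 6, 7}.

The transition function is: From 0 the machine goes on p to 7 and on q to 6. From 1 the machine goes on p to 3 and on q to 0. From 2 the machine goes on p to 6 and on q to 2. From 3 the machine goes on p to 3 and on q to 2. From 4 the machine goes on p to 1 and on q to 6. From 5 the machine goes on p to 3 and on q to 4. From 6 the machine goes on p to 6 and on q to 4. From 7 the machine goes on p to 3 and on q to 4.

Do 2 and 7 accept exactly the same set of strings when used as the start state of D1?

No

First remove the unreachable states {5}; 7 states remain.
Initial partition by acceptance: {1,2,6,7} | {0,3,4}.
On input p, block {1,2,6,7} splits into {1,7} and {2,6}.
Split {0,3,4} by δ(·,p) → {0,4} and {3}.
On input q, block {2,6} splits into {2} and {6}.
The partition is now stable with 5 blocks: {1,7} | {0,4} | {2} | {3} | {6}.
2 and 7 end up in different blocks, so they are distinguishable. For instance, the string 'p' is accepted from only 2.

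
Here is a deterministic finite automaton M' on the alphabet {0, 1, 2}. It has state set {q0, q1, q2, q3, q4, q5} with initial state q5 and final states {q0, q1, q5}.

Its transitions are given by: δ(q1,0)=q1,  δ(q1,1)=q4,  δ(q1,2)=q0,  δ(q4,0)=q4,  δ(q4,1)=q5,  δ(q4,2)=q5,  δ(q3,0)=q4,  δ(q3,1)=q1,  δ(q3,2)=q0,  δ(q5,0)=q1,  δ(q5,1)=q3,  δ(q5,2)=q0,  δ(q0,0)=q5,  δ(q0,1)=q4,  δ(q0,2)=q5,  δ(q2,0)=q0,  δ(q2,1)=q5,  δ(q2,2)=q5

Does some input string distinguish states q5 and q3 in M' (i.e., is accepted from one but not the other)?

Reachable states from the start: {q0,q1,q3,q4,q5}. Unreachable: {q2} — drop them.
Start with accepting vs non-accepting: {q0,q1,q5} | {q3,q4}.
Stable partition: {q0,q1,q5} | {q3,q4} — 2 equivalence classes.
q5 and q3 end up in different blocks, so they are distinguishable. For instance, the string 'ε' is accepted from only q5.

Yes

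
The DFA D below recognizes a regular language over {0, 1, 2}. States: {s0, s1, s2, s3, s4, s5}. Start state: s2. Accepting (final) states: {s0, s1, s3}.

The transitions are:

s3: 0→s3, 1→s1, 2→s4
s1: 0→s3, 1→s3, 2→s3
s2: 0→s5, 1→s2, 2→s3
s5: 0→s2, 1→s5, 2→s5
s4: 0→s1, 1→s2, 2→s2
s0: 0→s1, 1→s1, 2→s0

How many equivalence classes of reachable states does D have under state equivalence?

5

Reachable states from the start: {s1,s2,s3,s4,s5}. Unreachable: {s0} — drop them.
Initial partition by acceptance: {s1,s3} | {s2,s4,s5}.
Split {s1,s3} by δ(·,2) → {s1} and {s3}.
On input 0, block {s2,s4,s5} splits into {s2,s5} and {s4}.
On input 2, block {s2,s5} splits into {s2} and {s5}.
The partition is now stable with 5 blocks: {s1} | {s2} | {s3} | {s4} | {s5}.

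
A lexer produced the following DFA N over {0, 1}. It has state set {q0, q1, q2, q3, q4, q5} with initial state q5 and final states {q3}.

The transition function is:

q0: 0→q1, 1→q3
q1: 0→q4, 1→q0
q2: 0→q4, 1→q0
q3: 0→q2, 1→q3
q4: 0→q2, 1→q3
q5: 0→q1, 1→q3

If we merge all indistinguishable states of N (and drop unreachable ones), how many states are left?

3

All states are reachable from the start state.
Start with accepting vs non-accepting: {q3} | {q0,q1,q2,q4,q5}.
Split {q0,q1,q2,q4,q5} by δ(·,1) → {q0,q4,q5} and {q1,q2}.
The partition is now stable with 3 blocks: {q3} | {q0,q4,q5} | {q1,q2}.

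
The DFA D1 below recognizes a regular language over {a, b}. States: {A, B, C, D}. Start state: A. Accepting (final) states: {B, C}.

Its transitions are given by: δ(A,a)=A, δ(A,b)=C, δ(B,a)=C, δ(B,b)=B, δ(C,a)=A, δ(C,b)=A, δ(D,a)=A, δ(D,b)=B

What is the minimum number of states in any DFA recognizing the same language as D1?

2

First remove the unreachable states {B,D}; 2 states remain.
Start with accepting vs non-accepting: {C} | {A}.
No further refinement is possible. Final partition (2 blocks): {C} | {A}.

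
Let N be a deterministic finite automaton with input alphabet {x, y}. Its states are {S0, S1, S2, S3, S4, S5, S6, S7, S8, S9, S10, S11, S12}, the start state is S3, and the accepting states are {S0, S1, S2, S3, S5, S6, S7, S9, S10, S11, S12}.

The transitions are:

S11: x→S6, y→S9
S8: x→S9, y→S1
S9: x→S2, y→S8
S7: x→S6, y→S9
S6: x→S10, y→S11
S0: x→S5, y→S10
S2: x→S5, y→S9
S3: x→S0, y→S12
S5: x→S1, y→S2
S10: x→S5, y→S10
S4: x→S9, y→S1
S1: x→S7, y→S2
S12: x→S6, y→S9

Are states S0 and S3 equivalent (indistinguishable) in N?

No

Reachable states from the start: {S0,S1,S2,S3,S5,S6,S7,S8,S9,S10,S11,S12}. Unreachable: {S4} — drop them.
P0 = {S0,S1,S2,S3,S5,S6,S7,S9,S10,S11,S12} | {S8}.
Refine {S0,S1,S2,S3,S5,S6,S7,S9,S10,S11,S12} on symbol y: members go to different blocks, giving {S0,S1,S2,S3,S5,S6,S7,S10,S11,S12} and {S9}.
On input y, block {S0,S1,S2,S3,S5,S6,S7,S10,S11,S12} splits into {S0,S1,S3,S5,S6,S10} and {S2,S7,S11,S12}.
On input x, block {S0,S1,S3,S5,S6,S10} splits into {S0,S3,S5,S6,S10} and {S1}.
Split {S0,S3,S5,S6,S10} by δ(·,x) → {S0,S3,S6,S10} and {S5}.
Split {S0,S3,S6,S10} by δ(·,x) → {S0,S10} and {S3,S6}.
On input x, block {S2,S7,S11,S12} splits into {S7,S11,S12} and {S2}.
No further refinement is possible. Final partition (8 blocks): {S0,S10} | {S8} | {S9} | {S7,S11,S12} | {S1} | {S5} | {S3,S6} | {S2}.
S0 and S3 end up in different blocks, so they are distinguishable. For instance, the string 'yyy' is accepted from only S0.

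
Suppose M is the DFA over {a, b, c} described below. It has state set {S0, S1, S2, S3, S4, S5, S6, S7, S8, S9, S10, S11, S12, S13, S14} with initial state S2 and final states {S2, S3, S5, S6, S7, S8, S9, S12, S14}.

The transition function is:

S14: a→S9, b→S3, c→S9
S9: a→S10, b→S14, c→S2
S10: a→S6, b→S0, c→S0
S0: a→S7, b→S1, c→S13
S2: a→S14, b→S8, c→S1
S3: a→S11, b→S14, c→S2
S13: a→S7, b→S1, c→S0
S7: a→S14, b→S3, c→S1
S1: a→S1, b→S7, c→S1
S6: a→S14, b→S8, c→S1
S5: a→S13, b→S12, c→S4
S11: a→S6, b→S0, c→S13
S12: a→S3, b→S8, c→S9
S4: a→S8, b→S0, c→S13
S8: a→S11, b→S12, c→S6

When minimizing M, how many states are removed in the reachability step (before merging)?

2

BFS from S2 reaches {S0, S1, S2, S3, S6, S7, S8, S9, S10, S11, S12, S13, S14}; the 2 state(s) S4, S5 are never visited.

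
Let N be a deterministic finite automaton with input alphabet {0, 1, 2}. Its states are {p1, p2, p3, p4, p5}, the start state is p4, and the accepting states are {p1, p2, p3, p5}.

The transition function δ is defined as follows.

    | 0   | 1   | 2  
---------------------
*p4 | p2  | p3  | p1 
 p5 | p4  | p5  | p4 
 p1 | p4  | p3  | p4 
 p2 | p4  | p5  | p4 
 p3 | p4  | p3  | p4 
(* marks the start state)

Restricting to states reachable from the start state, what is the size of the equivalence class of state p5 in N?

All states are reachable from the start state.
P0 = {p1,p2,p3,p5} | {p4}.
Stable partition: {p1,p2,p3,p5} | {p4} — 2 equivalence classes.
The equivalence class containing p5 is {p1,p2,p3,p5}, of size 4.

4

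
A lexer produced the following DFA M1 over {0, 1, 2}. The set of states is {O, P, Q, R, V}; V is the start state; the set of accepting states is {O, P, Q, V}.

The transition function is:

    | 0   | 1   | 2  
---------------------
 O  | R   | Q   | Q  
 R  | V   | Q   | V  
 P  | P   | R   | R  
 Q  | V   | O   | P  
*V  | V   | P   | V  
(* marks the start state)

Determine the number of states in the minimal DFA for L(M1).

All states are reachable from the start state.
Initial partition by acceptance: {O,P,Q,V} | {R}.
Refine {O,P,Q,V} on symbol 0: members go to different blocks, giving {P,Q,V} and {O}.
Split {P,Q,V} by δ(·,1) → {V} and {Q} and {P}.
No further refinement is possible. Final partition (5 blocks): {V} | {R} | {O} | {Q} | {P}.

5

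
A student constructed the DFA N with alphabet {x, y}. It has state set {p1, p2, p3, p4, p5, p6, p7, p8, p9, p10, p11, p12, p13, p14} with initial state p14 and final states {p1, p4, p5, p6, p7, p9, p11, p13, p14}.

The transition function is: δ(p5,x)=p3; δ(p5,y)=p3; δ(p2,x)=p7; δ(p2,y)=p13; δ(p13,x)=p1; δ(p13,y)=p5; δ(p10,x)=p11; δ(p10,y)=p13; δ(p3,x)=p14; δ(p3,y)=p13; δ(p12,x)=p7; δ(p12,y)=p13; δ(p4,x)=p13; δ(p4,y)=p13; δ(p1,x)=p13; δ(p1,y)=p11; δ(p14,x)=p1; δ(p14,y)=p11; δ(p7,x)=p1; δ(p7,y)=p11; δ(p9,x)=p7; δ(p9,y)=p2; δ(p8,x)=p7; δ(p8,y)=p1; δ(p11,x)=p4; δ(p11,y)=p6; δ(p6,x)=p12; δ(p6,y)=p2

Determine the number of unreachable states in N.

No path from p14 leads to p8, p9, p10; the other 11 states are all reachable.

3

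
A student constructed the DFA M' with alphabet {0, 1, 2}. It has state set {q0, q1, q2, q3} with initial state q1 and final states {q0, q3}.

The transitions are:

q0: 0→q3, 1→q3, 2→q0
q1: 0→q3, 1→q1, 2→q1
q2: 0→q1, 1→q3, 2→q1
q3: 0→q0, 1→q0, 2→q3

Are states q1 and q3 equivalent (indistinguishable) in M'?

First remove the unreachable states {q2}; 3 states remain.
Initial partition by acceptance: {q0,q3} | {q1}.
Stable partition: {q0,q3} | {q1} — 2 equivalence classes.
q1 and q3 end up in different blocks, so they are distinguishable. For instance, the string 'ε' is accepted from only q3.

No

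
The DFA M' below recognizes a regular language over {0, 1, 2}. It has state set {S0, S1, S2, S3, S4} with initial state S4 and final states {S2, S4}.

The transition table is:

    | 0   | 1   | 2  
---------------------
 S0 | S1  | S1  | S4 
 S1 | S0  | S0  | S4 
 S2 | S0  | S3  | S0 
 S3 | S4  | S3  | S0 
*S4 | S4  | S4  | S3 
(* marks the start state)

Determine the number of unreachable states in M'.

No path from S4 leads to S2; the other 4 states are all reachable.

1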